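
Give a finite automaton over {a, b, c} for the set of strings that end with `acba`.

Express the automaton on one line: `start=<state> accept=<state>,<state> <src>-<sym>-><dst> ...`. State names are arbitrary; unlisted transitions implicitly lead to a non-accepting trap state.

start=q0 accept=q4 q0-a->q1 q0-b->q0 q0-c->q0 q1-a->q1 q1-b->q0 q1-c->q2 q2-a->q1 q2-b->q3 q2-c->q0 q3-a->q4 q3-b->q0 q3-c->q0 q4-a->q1 q4-b->q0 q4-c->q2

Let each state record the length of the longest suffix of the input read so far that is also a prefix of `acba`. q1 means the last symbol is `a`; q2 means the last 2 symbols are `ac`; q3 means the last 3 symbols are `acb`; q4 means the last 4 symbols are `acba`. Accept only at q4, where the string currently ends in `acba`.
5 states suffice.
        a   b   c  
>  q0   q1  q0  q0 
   q1   q1  q0  q2 
   q2   q1  q3  q0 
   q3   q4  q0  q0 
 * q4   q1  q0  q2 
(> = start, * = accepting)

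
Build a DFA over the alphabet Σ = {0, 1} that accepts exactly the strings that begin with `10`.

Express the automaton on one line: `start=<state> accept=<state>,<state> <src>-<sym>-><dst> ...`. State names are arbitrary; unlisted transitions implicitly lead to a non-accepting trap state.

Walk along `10` while the input agrees: from S0 take `1` to S1, and so on. Any deviation drops to the rejecting sink S3. Once S2 is reached the prefix is confirmed and every continuation is accepted.
With 4 states:
        0   1  
>  S0   S3  S1 
   S1   S2  S3 
 * S2   S2  S2 
   S3   S3  S3 
(> = start, * = accepting)

start=S0 accept=S2 S0-0->S3 S0-1->S1 S1-0->S2 S1-1->S3 S2-0->S2 S2-1->S2 S3-0->S3 S3-1->S3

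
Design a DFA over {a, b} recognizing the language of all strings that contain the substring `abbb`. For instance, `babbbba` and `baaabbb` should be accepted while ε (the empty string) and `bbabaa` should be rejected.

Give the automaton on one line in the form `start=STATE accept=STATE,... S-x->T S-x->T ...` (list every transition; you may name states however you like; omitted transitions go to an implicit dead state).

Track how much of `abbb` has been matched so far: state q0 is no progress, q4 is the absorbing accept state reached once `abbb` has occurred. Intermediate states record partial matches; on a mismatch, fall back to the longest reusable overlap.
A 5-state machine:
        a   b  
>  q0   q1  q0 
   q1   q1  q2 
   q2   q1  q3 
   q3   q1  q4 
 * q4   q4  q4 
(> = start, * = accepting)

start=q0 accept=q4 q0-a->q1 q0-b->q0 q1-a->q1 q1-b->q2 q2-a->q1 q2-b->q3 q3-a->q1 q3-b->q4 q4-a->q4 q4-b->q4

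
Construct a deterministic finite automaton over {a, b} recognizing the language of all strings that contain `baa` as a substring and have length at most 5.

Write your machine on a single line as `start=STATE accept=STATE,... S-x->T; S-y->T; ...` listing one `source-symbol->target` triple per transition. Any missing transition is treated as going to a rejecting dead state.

Build one automaton per condition and run them in lockstep. One (4 states) tracks whether and how much of `baa` has been seen; the other (7 states) tracks the input length, saturating at 6. Each combined state is a pair, one component from each; accept when both components accept. Minimizing collapses redundant product states.
A 13-state machine:
          a    b  
>  S0     S1   S2 
   S1     S3   S4 
   S2     S5   S4 
   S3     S6   S7 
   S4     S8   S7 
   S5     S9   S7 
   S6     S6   S6 
   S7    S10   S6 
   S8    S11   S6 
 * S9    S11  S11 
   S10   S12   S6 
 * S11   S12  S12 
 * S12    S6   S6 
(> = start, * = accepting)

start=S0; accept=S9,S11,S12; S0-a->S1; S0-b->S2; S1-a->S3; S1-b->S4; S2-a->S5; S2-b->S4; S3-a->S6; S3-b->S7; S4-a->S8; S4-b->S7; S5-a->S9; S5-b->S7; S6-a->S6; S6-b->S6; S7-a->S10; S7-b->S6; S8-a->S11; S8-b->S6; S9-a->S11; S9-b->S11; S10-a->S12; S10-b->S6; S11-a->S12; S11-b->S12; S12-a->S6; S12-b->S6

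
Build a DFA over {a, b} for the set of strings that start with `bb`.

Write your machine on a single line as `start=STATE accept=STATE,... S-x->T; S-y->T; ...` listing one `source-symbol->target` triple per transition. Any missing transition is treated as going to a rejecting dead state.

Check the first 2 symbols one by one: S0 through S1 record how many have matched `bb` so far; any wrong symbol goes to the dead state S3. After all 2 match we enter the accepting sink S2.
With 4 states:
        a   b  
>  S0   S3  S1 
   S1   S3  S2 
 * S2   S2  S2 
   S3   S3  S3 
(> = start, * = accepting)

start=S0; accept=S2; S0-a->S3; S0-b->S1; S1-a->S3; S1-b->S2; S2-a->S2; S2-b->S2; S3-a->S3; S3-b->S3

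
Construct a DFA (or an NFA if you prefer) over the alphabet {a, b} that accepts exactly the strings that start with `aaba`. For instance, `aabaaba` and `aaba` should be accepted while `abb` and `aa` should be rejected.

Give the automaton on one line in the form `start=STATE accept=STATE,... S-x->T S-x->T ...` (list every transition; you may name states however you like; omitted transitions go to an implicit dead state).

Walk along `aaba` while the input agrees: from q0 take `a` to q1, and so on. Any deviation drops to the rejecting sink q5. Once q4 is reached the prefix is confirmed and every continuation is accepted.
With 6 states:
        a   b  
>  q0   q1  q5 
   q1   q2  q5 
   q2   q5  q3 
   q3   q4  q5 
 * q4   q4  q4 
   q5   q5  q5 
(> = start, * = accepting)

start=q0 accept=q4 q0-a->q1 q0-b->q5 q1-a->q2 q1-b->q5 q2-a->q5 q2-b->q3 q3-a->q4 q3-b->q5 q4-a->q4 q4-b->q4 q5-a->q5 q5-b->q5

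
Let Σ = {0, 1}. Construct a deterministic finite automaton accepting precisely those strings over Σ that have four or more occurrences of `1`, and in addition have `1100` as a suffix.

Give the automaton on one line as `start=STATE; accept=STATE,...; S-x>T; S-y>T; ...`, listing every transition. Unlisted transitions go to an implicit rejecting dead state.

Handle the two conditions separately and then intersect. One (6 states) tracks the count of `1`s, saturating at 5; the other (5 states) tracks how much of the suffix `1100` has currently been matched. Each combined state is a pair, one component from each; accept when both components accept. Minimizing collapses redundant product states.
A 7-state machine:
        0   1  
>  s0   s0  s1 
   s1   s1  s2 
   s2   s2  s3 
   s3   s2  s4 
   s4   s5  s4 
   s5   s6  s3 
 * s6   s2  s3 
(> = start, * = accepting)

start=s0; accept=s6; s0-0>s0; s0-1>s1; s1-0>s1; s1-1>s2; s2-0>s2; s2-1>s3; s3-0>s2; s3-1>s4; s4-0>s5; s4-1>s4; s5-0>s6; s5-1>s3; s6-0>s2; s6-1>s3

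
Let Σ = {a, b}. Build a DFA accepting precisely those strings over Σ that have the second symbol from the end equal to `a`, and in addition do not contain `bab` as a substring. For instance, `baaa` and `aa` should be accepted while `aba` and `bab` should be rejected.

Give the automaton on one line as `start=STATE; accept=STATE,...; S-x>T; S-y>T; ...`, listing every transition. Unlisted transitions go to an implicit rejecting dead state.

start=q0; accept=q3,q4; q0-a>q1; q0-b>q2; q1-a>q3; q1-b>q4; q2-a>q5; q2-b>q6; q3-a>q3; q3-b>q4; q4-a>q5; q4-b>q6; q5-a>q3; q5-b>q7; q6-a>q5; q6-b>q6; q7-a>q8; q7-b>q9; q8-a>q10; q8-b>q7; q9-a>q8; q9-b>q9; q10-a>q10; q10-b>q7

Run two small machines in parallel and take their product. One (7 states) tracks the last 2 symbols read; the other (4 states) tracks partial matches of the forbidden pattern `bab`. Each combined state is a pair, one component from each; accept when both components accept.
An 11-state machine:
          a    b  
>  q0     q1   q2 
   q1     q3   q4 
   q2     q5   q6 
 * q3     q3   q4 
 * q4     q5   q6 
   q5     q3   q7 
   q6     q5   q6 
   q7     q8   q9 
   q8    q10   q7 
   q9     q8   q9 
   q10   q10   q7 
(> = start, * = accepting)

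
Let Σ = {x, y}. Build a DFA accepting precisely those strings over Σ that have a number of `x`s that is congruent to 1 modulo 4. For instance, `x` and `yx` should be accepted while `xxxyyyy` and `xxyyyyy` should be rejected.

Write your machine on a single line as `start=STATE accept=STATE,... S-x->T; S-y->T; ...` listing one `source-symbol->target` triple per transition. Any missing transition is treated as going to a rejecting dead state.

start=S0; accept=S1; S0-x->S1; S0-y->S0; S1-x->S2; S1-y->S1; S2-x->S3; S2-y->S2; S3-x->S0; S3-y->S3

Keep the running count of `x`s modulo 4: each `x` advances along the cycle S0 → S1 → S2 → S3 → S0 while other symbols loop. Accept at S1.
A 4-state machine:
        x   y  
>  S0   S1  S0 
 * S1   S2  S1 
   S2   S3  S2 
   S3   S0  S3 
(> = start, * = accepting)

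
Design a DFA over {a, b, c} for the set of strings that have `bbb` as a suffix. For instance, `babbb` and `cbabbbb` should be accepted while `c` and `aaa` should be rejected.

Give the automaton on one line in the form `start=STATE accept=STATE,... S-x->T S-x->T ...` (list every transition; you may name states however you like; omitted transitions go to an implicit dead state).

start=S0 accept=S3 S0-a->S0 S0-b->S1 S0-c->S0 S1-a->S0 S1-b->S2 S1-c->S0 S2-a->S0 S2-b->S3 S2-c->S0 S3-a->S0 S3-b->S3 S3-c->S0

Remember how much of `bbb` the current input suffix matches. State S0 means no match yet; S1 means the last symbol is `b`; S2 means the last 2 symbols are `bb`; S3 means the last 3 symbols are `bbb`. Only S3 accepts. On a mismatch, fall back to the longest proper suffix that is still a prefix of `bbb`.
With 4 states:
        a   b   c  
>  S0   S0  S1  S0 
   S1   S0  S2  S0 
   S2   S0  S3  S0 
 * S3   S0  S3  S0 
(> = start, * = accepting)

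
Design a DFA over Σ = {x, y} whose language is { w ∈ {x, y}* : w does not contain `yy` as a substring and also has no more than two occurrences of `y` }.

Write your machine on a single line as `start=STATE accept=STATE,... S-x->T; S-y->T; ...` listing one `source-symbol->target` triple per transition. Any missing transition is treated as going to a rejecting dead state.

Handle the two conditions separately and then intersect. One (3 states) tracks partial matches of the forbidden pattern `yy`; the other (4 states) tracks the count of `y`s, saturating at 3. Each combined state is a pair, one component from each; accept when both components accept. After merging equivalent states the machine shrinks.
        x   y  
>* q0   q0  q1 
 * q1   q2  q3 
 * q2   q2  q4 
   q3   q3  q3 
 * q4   q4  q3 
(> = start, * = accepting)

start=q0; accept=q0,q1,q2,q4; q0-x->q0; q0-y->q1; q1-x->q2; q1-y->q3; q2-x->q2; q2-y->q4; q3-x->q3; q3-y->q3; q4-x->q4; q4-y->q3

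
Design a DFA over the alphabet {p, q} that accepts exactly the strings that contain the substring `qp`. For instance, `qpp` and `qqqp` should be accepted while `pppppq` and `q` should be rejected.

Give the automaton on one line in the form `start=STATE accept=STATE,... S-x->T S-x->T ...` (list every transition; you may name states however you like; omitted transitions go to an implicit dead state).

States S0..S1 record the length of the longest prefix of `qp` that matches the current input suffix. Reaching S2 means `qp` has been seen, and we stay there forever. Accept from S2.
        p   q  
>  S0   S0  S1 
   S1   S2  S1 
 * S2   S2  S2 
(> = start, * = accepting)

start=S0 accept=S2 S0-p->S0 S0-q->S1 S1-p->S2 S1-q->S1 S2-p->S2 S2-q->S2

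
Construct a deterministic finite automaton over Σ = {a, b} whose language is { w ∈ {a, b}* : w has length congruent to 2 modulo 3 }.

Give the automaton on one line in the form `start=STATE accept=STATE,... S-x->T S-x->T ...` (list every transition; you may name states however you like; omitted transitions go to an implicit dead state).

Count input length modulo 3: every symbol advances one step around the cycle q0 → q1 → q2 → q0. Accept at q2.
        a   b  
>  q0   q1  q1 
   q1   q2  q2 
 * q2   q0  q0 
(> = start, * = accepting)

start=q0 accept=q2 q0-a->q1 q0-b->q1 q1-a->q2 q1-b->q2 q2-a->q0 q2-b->q0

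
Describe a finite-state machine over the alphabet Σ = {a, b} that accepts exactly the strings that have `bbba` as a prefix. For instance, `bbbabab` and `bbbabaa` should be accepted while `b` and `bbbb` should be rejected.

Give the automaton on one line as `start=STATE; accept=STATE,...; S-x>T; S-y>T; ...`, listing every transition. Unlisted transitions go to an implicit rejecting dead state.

Walk along `bbba` while the input agrees: from s0 take `b` to s1, and so on. Any deviation drops to the rejecting sink s5. Once s4 is reached the prefix is confirmed and every continuation is accepted.
6 states suffice.
        a   b  
>  s0   s5  s1 
   s1   s5  s2 
   s2   s5  s3 
   s3   s4  s5 
 * s4   s4  s4 
   s5   s5  s5 
(> = start, * = accepting)

start=s0; accept=s4; s0-a>s5; s0-b>s1; s1-a>s5; s1-b>s2; s2-a>s5; s2-b>s3; s3-a>s4; s3-b>s5; s4-a>s4; s4-b>s4; s5-a>s5; s5-b>s5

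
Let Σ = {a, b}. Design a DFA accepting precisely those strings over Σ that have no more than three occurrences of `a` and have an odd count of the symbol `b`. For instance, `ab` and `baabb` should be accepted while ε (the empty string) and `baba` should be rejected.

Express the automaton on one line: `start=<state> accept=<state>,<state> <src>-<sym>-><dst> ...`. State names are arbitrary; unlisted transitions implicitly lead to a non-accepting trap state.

start=s0 accept=s2,s4,s6,s8 s0-a->s1 s0-b->s2 s1-a->s3 s1-b->s4 s2-a->s4 s2-b->s0 s3-a->s5 s3-b->s6 s4-a->s6 s4-b->s1 s5-a->s7 s5-b->s8 s6-a->s8 s6-b->s3 s7-a->s7 s7-b->s9 s8-a->s9 s8-b->s5 s9-a->s9 s9-b->s7

Run two small machines in parallel and take their product. The first has 5 states tracking the count of `a`s, saturating at 4; the second has 2 states tracking the count of `b`s modulo 2. A product state is a pair (one from each), accepting exactly when both do.
A 10-state machine:
        a   b  
>  s0   s1  s2 
   s1   s3  s4 
 * s2   s4  s0 
   s3   s5  s6 
 * s4   s6  s1 
   s5   s7  s8 
 * s6   s8  s3 
   s7   s7  s9 
 * s8   s9  s5 
   s9   s9  s7 
(> = start, * = accepting)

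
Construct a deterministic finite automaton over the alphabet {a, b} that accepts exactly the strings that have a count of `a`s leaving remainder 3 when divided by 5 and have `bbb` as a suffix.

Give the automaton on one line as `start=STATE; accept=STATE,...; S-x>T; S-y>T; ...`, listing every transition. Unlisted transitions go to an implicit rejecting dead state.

Run two small machines in parallel and take their product. One (5 states) tracks the count of `a`s modulo 5; the other (4 states) tracks how much of the suffix `bbb` has currently been matched. Each combined state is a pair, one component from each; accept when both components accept.
          a    b  
>  q0     q1   q2 
   q1     q3   q4 
   q2     q1   q5 
   q3     q6   q7 
   q4     q3   q8 
   q5     q1   q9 
   q6    q10  q11 
   q7     q6  q12 
   q8     q3  q13 
   q9     q1   q9 
   q10    q0  q14 
   q11   q10  q15 
   q12    q6  q16 
   q13    q3  q13 
   q14    q0  q17 
   q15   q10  q18 
   q16    q6  q16 
   q17    q0  q19 
 * q18   q10  q18 
   q19    q0  q19 
(> = start, * = accepting)

start=q0; accept=q18; q0-a>q1; q0-b>q2; q1-a>q3; q1-b>q4; q2-a>q1; q2-b>q5; q3-a>q6; q3-b>q7; q4-a>q3; q4-b>q8; q5-a>q1; q5-b>q9; q6-a>q10; q6-b>q11; q7-a>q6; q7-b>q12; q8-a>q3; q8-b>q13; q9-a>q1; q9-b>q9; q10-a>q0; q10-b>q14; q11-a>q10; q11-b>q15; q12-a>q6; q12-b>q16; q13-a>q3; q13-b>q13; q14-a>q0; q14-b>q17; q15-a>q10; q15-b>q18; q16-a>q6; q16-b>q16; q17-a>q0; q17-b>q19; q18-a>q10; q18-b>q18; q19-a>q0; q19-b>q19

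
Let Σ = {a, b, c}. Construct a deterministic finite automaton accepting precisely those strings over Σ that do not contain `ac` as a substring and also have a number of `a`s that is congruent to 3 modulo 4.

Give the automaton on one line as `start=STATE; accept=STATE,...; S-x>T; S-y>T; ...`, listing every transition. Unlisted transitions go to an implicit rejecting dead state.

start=q0; accept=q5,q9; q0-a>q1; q0-b>q0; q0-c>q0; q1-a>q2; q1-b>q3; q1-c>q4; q2-a>q5; q2-b>q6; q2-c>q7; q3-a>q2; q3-b>q3; q3-c>q3; q4-a>q7; q4-b>q4; q4-c>q4; q5-a>q8; q5-b>q9; q5-c>q10; q6-a>q5; q6-b>q6; q6-c>q6; q7-a>q10; q7-b>q7; q7-c>q7; q8-a>q1; q8-b>q0; q8-c>q11; q9-a>q8; q9-b>q9; q9-c>q9; q10-a>q11; q10-b>q10; q10-c>q10; q11-a>q4; q11-b>q11; q11-c>q11

Handle the two conditions separately and then intersect. The first has 3 states tracking partial matches of the forbidden pattern `ac`; the second has 4 states tracking the count of `a`s modulo 4. A product state is a pair (one from each), accepting exactly when both do.
A 12-state machine:
          a    b    c  
>  q0     q1   q0   q0 
   q1     q2   q3   q4 
   q2     q5   q6   q7 
   q3     q2   q3   q3 
   q4     q7   q4   q4 
 * q5     q8   q9  q10 
   q6     q5   q6   q6 
   q7    q10   q7   q7 
   q8     q1   q0  q11 
 * q9     q8   q9   q9 
   q10   q11  q10  q10 
   q11    q4  q11  q11 
(> = start, * = accepting)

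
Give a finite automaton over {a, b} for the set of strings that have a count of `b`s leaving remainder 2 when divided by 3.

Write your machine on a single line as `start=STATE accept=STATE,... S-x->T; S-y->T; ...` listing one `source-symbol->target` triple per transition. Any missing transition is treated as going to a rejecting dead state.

start=S0; accept=S2; S0-a->S0; S0-b->S1; S1-a->S1; S1-b->S2; S2-a->S2; S2-b->S0

The only thing that matters is how many `b`s have appeared, reduced mod 3. Use one state per residue: S0 for 0, …, S2 for 2. Reading `b` moves to the next residue; anything else stays put. S2 is accepting.
3 states suffice.
        a   b  
>  S0   S0  S1 
   S1   S1  S2 
 * S2   S2  S0 
(> = start, * = accepting)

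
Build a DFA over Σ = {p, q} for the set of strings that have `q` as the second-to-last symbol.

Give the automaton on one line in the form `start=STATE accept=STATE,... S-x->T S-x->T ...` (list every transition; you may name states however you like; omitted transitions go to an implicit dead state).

start=s0 accept=s5,s6 s0-p->s1 s0-q->s2 s1-p->s3 s1-q->s4 s2-p->s5 s2-q->s6 s3-p->s3 s3-q->s4 s4-p->s5 s4-q->s6 s5-p->s3 s5-q->s4 s6-p->s5 s6-q->s6

A DFA must remember the last 2 symbols (since which symbol is second-to-last isn't known until the input ends). Use one state per possible window of the last ≤2 symbols; accept from those whose window starts with `q`.
With 7 states:
        p   q  
>  s0   s1  s2 
   s1   s3  s4 
   s2   s5  s6 
   s3   s3  s4 
   s4   s5  s6 
 * s5   s3  s4 
 * s6   s5  s6 
(> = start, * = accepting)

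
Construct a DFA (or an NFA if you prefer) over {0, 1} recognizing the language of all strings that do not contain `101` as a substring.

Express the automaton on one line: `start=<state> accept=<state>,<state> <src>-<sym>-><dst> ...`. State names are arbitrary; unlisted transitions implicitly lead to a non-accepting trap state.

Track partial matches of the forbidden pattern `101`. State S3 is a dead state reached once `101` has occurred; every other state accepts. S0 means no part of `101` is currently matched.
4 states suffice.
        0   1  
>* S0   S0  S1 
 * S1   S2  S1 
 * S2   S0  S3 
   S3   S3  S3 
(> = start, * = accepting)

start=S0 accept=S0,S1,S2 S0-0->S0 S0-1->S1 S1-0->S2 S1-1->S1 S2-0->S0 S2-1->S3 S3-0->S3 S3-1->S3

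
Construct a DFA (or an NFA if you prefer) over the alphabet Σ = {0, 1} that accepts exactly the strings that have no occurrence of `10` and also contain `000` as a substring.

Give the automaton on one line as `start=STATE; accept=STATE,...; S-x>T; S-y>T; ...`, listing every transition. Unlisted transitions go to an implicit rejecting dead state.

start=s0; accept=s4,s5; s0-0>s1; s0-1>s2; s1-0>s3; s1-1>s2; s2-0>s2; s2-1>s2; s3-0>s4; s3-1>s2; s4-0>s4; s4-1>s5; s5-0>s2; s5-1>s5

Handle the two conditions separately and then intersect. One (3 states) tracks partial matches of the forbidden pattern `10`; the other (4 states) tracks whether and how much of `000` has been seen. Each combined state is a pair, one component from each; accept when both components accept. Equivalent product states are then merged.
A 6-state machine:
        0   1  
>  s0   s1  s2 
   s1   s3  s2 
   s2   s2  s2 
   s3   s4  s2 
 * s4   s4  s5 
 * s5   s2  s5 
(> = start, * = accepting)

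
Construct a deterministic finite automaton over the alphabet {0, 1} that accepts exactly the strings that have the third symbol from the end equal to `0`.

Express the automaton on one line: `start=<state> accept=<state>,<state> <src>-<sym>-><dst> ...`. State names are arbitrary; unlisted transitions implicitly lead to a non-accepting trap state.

Because acceptance depends on a position counted from the end, the machine has to buffer the most recent 3 symbols. Make each state the string of the last up-to-3 symbols read; on input `x` shift the window left and append `x`. Accept when the buffered window has length 3 and begins with `0`.
With 15 states:
          0    1  
>  S0     S1   S2 
   S1     S3   S4 
   S2     S5   S6 
   S3     S7   S8 
   S4     S9  S10 
   S5    S11  S12 
   S6    S13  S14 
 * S7     S7   S8 
 * S8     S9  S10 
 * S9    S11  S12 
 * S10   S13  S14 
   S11    S7   S8 
   S12    S9  S10 
   S13   S11  S12 
   S14   S13  S14 
(> = start, * = accepting)

start=S0 accept=S7,S8,S9,S10 S0-0->S1 S0-1->S2 S1-0->S3 S1-1->S4 S2-0->S5 S2-1->S6 S3-0->S7 S3-1->S8 S4-0->S9 S4-1->S10 S5-0->S11 S5-1->S12 S6-0->S13 S6-1->S14 S7-0->S7 S7-1->S8 S8-0->S9 S8-1->S10 S9-0->S11 S9-1->S12 S10-0->S13 S10-1->S14 S11-0->S7 S11-1->S8 S12-0->S9 S12-1->S10 S13-0->S11 S13-1->S12 S14-0->S13 S14-1->S14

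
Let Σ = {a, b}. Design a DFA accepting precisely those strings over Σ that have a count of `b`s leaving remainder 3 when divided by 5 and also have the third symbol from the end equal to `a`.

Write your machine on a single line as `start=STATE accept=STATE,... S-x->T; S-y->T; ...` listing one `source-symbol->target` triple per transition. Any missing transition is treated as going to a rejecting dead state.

start=S0; accept=S7,S12,S13,S15; S0-a->S0; S0-b->S1; S1-a->S2; S1-b->S3; S2-a->S2; S2-b->S4; S3-a->S5; S3-b->S6; S4-a->S5; S4-b->S7; S5-a->S8; S5-b->S9; S6-a->S10; S6-b->S11; S7-a->S10; S7-b->S11; S8-a->S8; S8-b->S12; S9-a->S13; S9-b->S11; S10-a->S14; S10-b->S11; S11-a->S11; S11-b->S0; S12-a->S13; S12-b->S11; S13-a->S14; S13-b->S11; S14-a->S15; S14-b->S11; S15-a->S15; S15-b->S11

Run two small machines in parallel and take their product. One (5 states) tracks the count of `b`s modulo 5; the other (15 states) tracks the last 3 symbols read. Each combined state is a pair, one component from each; accept when both components accept. After merging equivalent states the machine shrinks.
With 16 states:
          a    b  
>  S0     S0   S1 
   S1     S2   S3 
   S2     S2   S4 
   S3     S5   S6 
   S4     S5   S7 
   S5     S8   S9 
   S6    S10  S11 
 * S7    S10  S11 
   S8     S8  S12 
   S9    S13  S11 
   S10   S14  S11 
   S11   S11   S0 
 * S12   S13  S11 
 * S13   S14  S11 
   S14   S15  S11 
 * S15   S15  S11 
(> = start, * = accepting)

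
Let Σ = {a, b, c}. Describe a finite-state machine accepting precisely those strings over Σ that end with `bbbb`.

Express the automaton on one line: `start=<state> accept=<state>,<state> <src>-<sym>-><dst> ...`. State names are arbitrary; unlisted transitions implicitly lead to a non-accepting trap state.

Remember how much of `bbbb` the current input suffix matches. State q0 means no match yet; q1 means the last symbol is `b`; q2 means the last 2 symbols are `bb`; q3 means the last 3 symbols are `bbb`; q4 means the last 4 symbols are `bbbb`. Only q4 accepts. On a mismatch, fall back to the longest proper suffix that is still a prefix of `bbbb`.
A 5-state machine:
        a   b   c  
>  q0   q0  q1  q0 
   q1   q0  q2  q0 
   q2   q0  q3  q0 
   q3   q0  q4  q0 
 * q4   q0  q4  q0 
(> = start, * = accepting)

start=q0 accept=q4 q0-a->q0 q0-b->q1 q0-c->q0 q1-a->q0 q1-b->q2 q1-c->q0 q2-a->q0 q2-b->q3 q2-c->q0 q3-a->q0 q3-b->q4 q3-c->q0 q4-a->q0 q4-b->q4 q4-c->q0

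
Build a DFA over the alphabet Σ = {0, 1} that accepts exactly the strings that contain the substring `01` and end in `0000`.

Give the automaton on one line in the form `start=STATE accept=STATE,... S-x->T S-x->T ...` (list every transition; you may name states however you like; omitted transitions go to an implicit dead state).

start=q0 accept=q6 q0-0->q1 q0-1->q0 q1-0->q1 q1-1->q2 q2-0->q3 q2-1->q2 q3-0->q4 q3-1->q2 q4-0->q5 q4-1->q2 q5-0->q6 q5-1->q2 q6-0->q6 q6-1->q2

Handle the two conditions separately and then intersect. One (3 states) tracks whether and how much of `01` has been seen; the other (5 states) tracks how much of the suffix `0000` has currently been matched. Each combined state is a pair, one component from each; accept when both components accept. After merging equivalent states the machine shrinks.
        0   1  
>  q0   q1  q0 
   q1   q1  q2 
   q2   q3  q2 
   q3   q4  q2 
   q4   q5  q2 
   q5   q6  q2 
 * q6   q6  q2 
(> = start, * = accepting)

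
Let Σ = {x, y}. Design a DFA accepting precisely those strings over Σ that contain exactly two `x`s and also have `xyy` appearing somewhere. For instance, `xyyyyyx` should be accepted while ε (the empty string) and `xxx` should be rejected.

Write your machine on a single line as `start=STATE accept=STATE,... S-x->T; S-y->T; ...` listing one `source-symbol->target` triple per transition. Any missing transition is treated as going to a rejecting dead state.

Run two small machines in parallel and take their product. One (4 states) tracks the count of `x`s, saturating at 3; the other (4 states) tracks whether and how much of `xyy` has been seen. Each combined state is a pair, one component from each; accept when both components accept. Minimizing collapses redundant product states.
An 8-state machine:
        x   y  
>  S0   S1  S0 
   S1   S2  S3 
   S2   S4  S5 
   S3   S2  S6 
   S4   S4  S4 
   S5   S4  S7 
   S6   S7  S6 
 * S7   S4  S7 
(> = start, * = accepting)

start=S0; accept=S7; S0-x->S1; S0-y->S0; S1-x->S2; S1-y->S3; S2-x->S4; S2-y->S5; S3-x->S2; S3-y->S6; S4-x->S4; S4-y->S4; S5-x->S4; S5-y->S7; S6-x->S7; S6-y->S6; S7-x->S4; S7-y->S7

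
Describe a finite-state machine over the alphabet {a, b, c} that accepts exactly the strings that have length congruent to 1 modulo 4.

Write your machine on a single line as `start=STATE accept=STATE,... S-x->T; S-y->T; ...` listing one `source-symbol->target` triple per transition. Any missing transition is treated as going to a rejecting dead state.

start=q0; accept=q1; q0-a->q1; q0-b->q1; q0-c->q1; q1-a->q2; q1-b->q2; q1-c->q2; q2-a->q3; q2-b->q3; q2-c->q3; q3-a->q0; q3-b->q0; q3-c->q0

Only the length mod 4 matters, so use a 4-cycle: from any state, every input symbol moves to the next state, wrapping q3 back to q0. Mark q1 accepting.
4 states suffice.
        a   b   c  
>  q0   q1  q1  q1 
 * q1   q2  q2  q2 
   q2   q3  q3  q3 
   q3   q0  q0  q0 
(> = start, * = accepting)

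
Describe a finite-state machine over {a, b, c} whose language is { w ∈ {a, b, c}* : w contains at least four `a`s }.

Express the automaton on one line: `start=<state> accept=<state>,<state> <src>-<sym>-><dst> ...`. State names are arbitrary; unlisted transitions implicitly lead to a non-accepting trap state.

Count `a`s, saturating at 5: states q0 through q4 mean 0 through 4 `a`s seen; q5 means more than 4. Each `a` increments (capped at q5); other symbols loop. Accept from {q4, q5}.
        a   b   c  
>  q0   q1  q0  q0 
   q1   q2  q1  q1 
   q2   q3  q2  q2 
   q3   q4  q3  q3 
 * q4   q5  q4  q4 
 * q5   q5  q5  q5 
(> = start, * = accepting)

start=q0 accept=q4,q5 q0-a->q1 q0-b->q0 q0-c->q0 q1-a->q2 q1-b->q1 q1-c->q1 q2-a->q3 q2-b->q2 q2-c->q2 q3-a->q4 q3-b->q3 q3-c->q3 q4-a->q5 q4-b->q4 q4-c->q4 q5-a->q5 q5-b->q5 q5-c->q5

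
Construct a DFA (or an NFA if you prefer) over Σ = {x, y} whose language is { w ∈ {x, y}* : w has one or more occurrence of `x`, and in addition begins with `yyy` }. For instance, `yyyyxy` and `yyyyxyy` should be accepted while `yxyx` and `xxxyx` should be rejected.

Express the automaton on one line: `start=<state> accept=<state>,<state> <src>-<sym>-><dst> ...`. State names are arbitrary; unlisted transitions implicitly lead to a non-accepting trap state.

Run two small machines in parallel and take their product. One (3 states) tracks the count of `x`s, saturating at 2; the other (5 states) tracks whether the input so far still matches the prefix `yyy`. Each combined state is a pair, one component from each; accept when both components accept. Minimizing collapses redundant product states.
6 states suffice.
        x   y  
>  s0   s1  s2 
   s1   s1  s1 
   s2   s1  s3 
   s3   s1  s4 
   s4   s5  s4 
 * s5   s5  s5 
(> = start, * = accepting)

start=s0 accept=s5 s0-x->s1 s0-y->s2 s1-x->s1 s1-y->s1 s2-x->s1 s2-y->s3 s3-x->s1 s3-y->s4 s4-x->s5 s4-y->s4 s5-x->s5 s5-y->s5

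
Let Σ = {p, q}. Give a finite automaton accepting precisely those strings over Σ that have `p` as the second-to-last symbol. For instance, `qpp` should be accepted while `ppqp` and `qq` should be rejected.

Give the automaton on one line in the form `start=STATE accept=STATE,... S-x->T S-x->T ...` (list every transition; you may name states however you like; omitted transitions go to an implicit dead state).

Because acceptance depends on a position counted from the end, the machine has to buffer the most recent 2 symbols. Make each state the string of the last up-to-2 symbols read; on input `x` shift the window left and append `x`. Accept when the buffered window has length 2 and begins with `p`.
7 states suffice.
        p   q  
>  S0   S1  S2 
   S1   S3  S4 
   S2   S5  S6 
 * S3   S3  S4 
 * S4   S5  S6 
   S5   S3  S4 
   S6   S5  S6 
(> = start, * = accepting)

start=S0 accept=S3,S4 S0-p->S1 S0-q->S2 S1-p->S3 S1-q->S4 S2-p->S5 S2-q->S6 S3-p->S3 S3-q->S4 S4-p->S5 S4-q->S6 S5-p->S3 S5-q->S4 S6-p->S5 S6-q->S6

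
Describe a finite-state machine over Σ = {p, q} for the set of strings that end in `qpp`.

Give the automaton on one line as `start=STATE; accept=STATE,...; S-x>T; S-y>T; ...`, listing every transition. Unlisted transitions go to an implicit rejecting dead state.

Remember how much of `qpp` the current input suffix matches. State S0 means no match yet; S1 means the last symbol is `q`; S2 means the last 2 symbols are `qp`; S3 means the last 3 symbols are `qpp`. Only S3 accepts. On a mismatch, fall back to the longest proper suffix that is still a prefix of `qpp`.
4 states suffice.
        p   q  
>  S0   S0  S1 
   S1   S2  S1 
   S2   S3  S1 
 * S3   S0  S1 
(> = start, * = accepting)

start=S0; accept=S3; S0-p>S0; S0-q>S1; S1-p>S2; S1-q>S1; S2-p>S3; S2-q>S1; S3-p>S0; S3-q>S1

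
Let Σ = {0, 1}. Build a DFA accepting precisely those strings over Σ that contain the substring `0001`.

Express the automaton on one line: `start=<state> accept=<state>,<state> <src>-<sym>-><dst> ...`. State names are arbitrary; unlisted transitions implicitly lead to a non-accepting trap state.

Track how much of `0001` has been matched so far: state A is no progress, E is the absorbing accept state reached once `0001` has occurred. Intermediate states record partial matches; on a mismatch, fall back to the longest reusable overlap.
A 5-state machine:
       0  1 
>  A   B  A 
   B   C  A 
   C   D  A 
   D   D  E 
 * E   E  E 
(> = start, * = accepting)

start=A accept=E A-0->B A-1->A B-0->C B-1->A C-0->D C-1->A D-0->D D-1->E E-0->E E-1->E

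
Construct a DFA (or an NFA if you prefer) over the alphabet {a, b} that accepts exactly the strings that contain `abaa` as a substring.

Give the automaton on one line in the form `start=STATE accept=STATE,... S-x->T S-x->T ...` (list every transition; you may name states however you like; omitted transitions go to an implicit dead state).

start=q0 accept=q4 q0-a->q1 q0-b->q0 q1-a->q1 q1-b->q2 q2-a->q3 q2-b->q0 q3-a->q4 q3-b->q2 q4-a->q4 q4-b->q4

Track how much of `abaa` has been matched so far: state q0 is no progress, q4 is the absorbing accept state reached once `abaa` has occurred. Intermediate states record partial matches; on a mismatch, fall back to the longest reusable overlap.
5 states suffice.
        a   b  
>  q0   q1  q0 
   q1   q1  q2 
   q2   q3  q0 
   q3   q4  q2 
 * q4   q4  q4 
(> = start, * = accepting)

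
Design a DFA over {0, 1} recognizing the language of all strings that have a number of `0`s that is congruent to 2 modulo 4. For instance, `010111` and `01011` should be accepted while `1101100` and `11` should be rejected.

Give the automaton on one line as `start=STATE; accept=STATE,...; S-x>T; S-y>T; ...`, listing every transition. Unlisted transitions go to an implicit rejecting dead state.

Keep the running count of `0`s modulo 4: each `0` advances along the cycle S0 → S1 → S2 → S3 → S0 while other symbols loop. Accept at S2.
4 states suffice.
        0   1  
>  S0   S1  S0 
   S1   S2  S1 
 * S2   S3  S2 
   S3   S0  S3 
(> = start, * = accepting)

start=S0; accept=S2; S0-0>S1; S0-1>S0; S1-0>S2; S1-1>S1; S2-0>S3; S2-1>S2; S3-0>S0; S3-1>S3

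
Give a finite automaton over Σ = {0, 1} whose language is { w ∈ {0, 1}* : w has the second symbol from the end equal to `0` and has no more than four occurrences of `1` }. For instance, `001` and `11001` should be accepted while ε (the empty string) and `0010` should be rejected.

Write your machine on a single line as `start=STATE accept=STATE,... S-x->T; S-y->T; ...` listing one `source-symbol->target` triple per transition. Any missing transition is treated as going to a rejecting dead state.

Build one automaton per condition and run them in lockstep. The first has 7 states tracking the last 2 symbols read; the second has 6 states tracking the count of `1`s, saturating at 5. A product state is a pair (one from each), accepting exactly when both do. Equivalent product states are then merged.
          0    1  
>  S0     S1   S2 
   S1     S3   S4 
   S2     S5   S6 
 * S3     S3   S4 
 * S4     S5   S6 
   S5     S7   S8 
   S6     S9  S10 
 * S7     S7   S8 
 * S8     S9  S10 
   S9    S11  S12 
   S10   S13  S14 
 * S11   S11  S12 
 * S12   S13  S14 
   S13   S15  S16 
   S14   S17  S18 
 * S15   S15  S16 
 * S16   S17  S18 
   S17   S19  S18 
   S18   S18  S18 
 * S19   S19  S18 
(> = start, * = accepting)

start=S0; accept=S3,S4,S7,S8,S11,S12,S15,S16,S19; S0-0->S1; S0-1->S2; S1-0->S3; S1-1->S4; S2-0->S5; S2-1->S6; S3-0->S3; S3-1->S4; S4-0->S5; S4-1->S6; S5-0->S7; S5-1->S8; S6-0->S9; S6-1->S10; S7-0->S7; S7-1->S8; S8-0->S9; S8-1->S10; S9-0->S11; S9-1->S12; S10-0->S13; S10-1->S14; S11-0->S11; S11-1->S12; S12-0->S13; S12-1->S14; S13-0->S15; S13-1->S16; S14-0->S17; S14-1->S18; S15-0->S15; S15-1->S16; S16-0->S17; S16-1->S18; S17-0->S19; S17-1->S18; S18-0->S18; S18-1->S18; S19-0->S19; S19-1->S18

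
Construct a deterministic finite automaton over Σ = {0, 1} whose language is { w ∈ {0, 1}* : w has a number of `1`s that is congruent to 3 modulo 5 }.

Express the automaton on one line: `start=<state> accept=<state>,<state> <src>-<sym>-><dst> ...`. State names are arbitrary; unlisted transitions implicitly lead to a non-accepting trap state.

start=q0 accept=q3 q0-0->q0 q0-1->q1 q1-0->q1 q1-1->q2 q2-0->q2 q2-1->q3 q3-0->q3 q3-1->q4 q4-0->q4 q4-1->q0

Keep the running count of `1`s modulo 5: each `1` advances along the cycle q0 → q1 → q2 → q3 → q4 → q0 while other symbols loop. Accept at q3.
        0   1  
>  q0   q0  q1 
   q1   q1  q2 
   q2   q2  q3 
 * q3   q3  q4 
   q4   q4  q0 
(> = start, * = accepting)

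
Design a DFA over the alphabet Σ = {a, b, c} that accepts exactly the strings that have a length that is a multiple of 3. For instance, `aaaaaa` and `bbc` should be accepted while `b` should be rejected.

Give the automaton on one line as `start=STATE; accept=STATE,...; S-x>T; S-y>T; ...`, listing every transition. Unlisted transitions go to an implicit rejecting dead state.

Only the length mod 3 matters, so use a 3-cycle: from any state, every input symbol moves to the next state, wrapping s2 back to s0. Mark s0 accepting.
With 3 states:
        a   b   c  
>* s0   s1  s1  s1 
   s1   s2  s2  s2 
   s2   s0  s0  s0 
(> = start, * = accepting)

start=s0; accept=s0; s0-a>s1; s0-b>s1; s0-c>s1; s1-a>s2; s1-b>s2; s1-c>s2; s2-a>s0; s2-b>s0; s2-c>s0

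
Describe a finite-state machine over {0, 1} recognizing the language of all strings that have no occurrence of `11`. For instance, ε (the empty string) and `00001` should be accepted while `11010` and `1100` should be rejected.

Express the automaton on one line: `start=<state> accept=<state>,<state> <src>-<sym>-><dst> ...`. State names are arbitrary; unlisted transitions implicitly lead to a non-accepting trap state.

This is the complement of 'contains `11`'. Use the same substring-matching states — S0 through S2 holding how much of `11` has just been matched — but flip the accepting set: everything except the trap S2 accepts.
With 3 states:
        0   1  
>* S0   S0  S1 
 * S1   S0  S2 
   S2   S2  S2 
(> = start, * = accepting)

start=S0 accept=S0,S1 S0-0->S0 S0-1->S1 S1-0->S0 S1-1->S2 S2-0->S2 S2-1->S2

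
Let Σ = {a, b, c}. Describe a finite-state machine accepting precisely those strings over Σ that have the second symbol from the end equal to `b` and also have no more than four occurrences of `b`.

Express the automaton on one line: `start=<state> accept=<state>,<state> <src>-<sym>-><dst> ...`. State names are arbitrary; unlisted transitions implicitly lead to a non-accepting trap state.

start=q0 accept=q2,q3,q6,q7,q10,q11,q14 q0-a->q0 q0-b->q1 q0-c->q0 q1-a->q2 q1-b->q3 q1-c->q2 q2-a->q4 q2-b->q5 q2-c->q4 q3-a->q6 q3-b->q7 q3-c->q6 q4-a->q4 q4-b->q5 q4-c->q4 q5-a->q6 q5-b->q7 q5-c->q6 q6-a->q8 q6-b->q9 q6-c->q8 q7-a->q10 q7-b->q11 q7-c->q10 q8-a->q8 q8-b->q9 q8-c->q8 q9-a->q10 q9-b->q11 q9-c->q10 q10-a->q12 q10-b->q13 q10-c->q12 q11-a->q14 q11-b->q15 q11-c->q14 q12-a->q12 q12-b->q13 q12-c->q12 q13-a->q14 q13-b->q15 q13-c->q14 q14-a->q15 q14-b->q15 q14-c->q15 q15-a->q15 q15-b->q15 q15-c->q15

Build one automaton per condition and run them in lockstep. One (13 states) tracks the last 2 symbols read; the other (6 states) tracks the count of `b`s, saturating at 5. Each combined state is a pair, one component from each; accept when both components accept. After merging equivalent states the machine shrinks.
With 16 states:
          a    b    c  
>  q0     q0   q1   q0 
   q1     q2   q3   q2 
 * q2     q4   q5   q4 
 * q3     q6   q7   q6 
   q4     q4   q5   q4 
   q5     q6   q7   q6 
 * q6     q8   q9   q8 
 * q7    q10  q11  q10 
   q8     q8   q9   q8 
   q9    q10  q11  q10 
 * q10   q12  q13  q12 
 * q11   q14  q15  q14 
   q12   q12  q13  q12 
   q13   q14  q15  q14 
 * q14   q15  q15  q15 
   q15   q15  q15  q15 
(> = start, * = accepting)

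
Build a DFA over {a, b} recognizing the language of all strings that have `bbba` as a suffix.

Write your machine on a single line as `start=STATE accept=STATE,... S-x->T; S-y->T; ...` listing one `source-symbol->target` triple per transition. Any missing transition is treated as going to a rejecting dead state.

start=q0; accept=q4; q0-a->q0; q0-b->q1; q1-a->q0; q1-b->q2; q2-a->q0; q2-b->q3; q3-a->q4; q3-b->q3; q4-a->q0; q4-b->q1

Let each state record the length of the longest suffix of the input read so far that is also a prefix of `bbba`. q1 means the last symbol is `b`; q2 means the last 2 symbols are `bb`; q3 means the last 3 symbols are `bbb`; q4 means the last 4 symbols are `bbba`. Accept only at q4, where the string currently ends in `bbba`.
5 states suffice.
        a   b  
>  q0   q0  q1 
   q1   q0  q2 
   q2   q0  q3 
   q3   q4  q3 
 * q4   q0  q1 
(> = start, * = accepting)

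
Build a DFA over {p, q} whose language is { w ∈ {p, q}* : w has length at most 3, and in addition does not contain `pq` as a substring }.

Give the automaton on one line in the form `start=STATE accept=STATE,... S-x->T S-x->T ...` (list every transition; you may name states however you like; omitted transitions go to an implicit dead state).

Build one automaton per condition and run them in lockstep. One (5 states) tracks the input length, saturating at 4; the other (3 states) tracks partial matches of the forbidden pattern `pq`. Each combined state is a pair, one component from each; accept when both components accept. After merging equivalent states the machine shrinks.
With 7 states:
        p   q  
>* s0   s1  s2 
 * s1   s3  s4 
 * s2   s3  s5 
 * s3   s6  s4 
   s4   s4  s4 
 * s5   s6  s6 
 * s6   s4  s4 
(> = start, * = accepting)

start=s0 accept=s0,s1,s2,s3,s5,s6 s0-p->s1 s0-q->s2 s1-p->s3 s1-q->s4 s2-p->s3 s2-q->s5 s3-p->s6 s3-q->s4 s4-p->s4 s4-q->s4 s5-p->s6 s5-q->s6 s6-p->s4 s6-q->s4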